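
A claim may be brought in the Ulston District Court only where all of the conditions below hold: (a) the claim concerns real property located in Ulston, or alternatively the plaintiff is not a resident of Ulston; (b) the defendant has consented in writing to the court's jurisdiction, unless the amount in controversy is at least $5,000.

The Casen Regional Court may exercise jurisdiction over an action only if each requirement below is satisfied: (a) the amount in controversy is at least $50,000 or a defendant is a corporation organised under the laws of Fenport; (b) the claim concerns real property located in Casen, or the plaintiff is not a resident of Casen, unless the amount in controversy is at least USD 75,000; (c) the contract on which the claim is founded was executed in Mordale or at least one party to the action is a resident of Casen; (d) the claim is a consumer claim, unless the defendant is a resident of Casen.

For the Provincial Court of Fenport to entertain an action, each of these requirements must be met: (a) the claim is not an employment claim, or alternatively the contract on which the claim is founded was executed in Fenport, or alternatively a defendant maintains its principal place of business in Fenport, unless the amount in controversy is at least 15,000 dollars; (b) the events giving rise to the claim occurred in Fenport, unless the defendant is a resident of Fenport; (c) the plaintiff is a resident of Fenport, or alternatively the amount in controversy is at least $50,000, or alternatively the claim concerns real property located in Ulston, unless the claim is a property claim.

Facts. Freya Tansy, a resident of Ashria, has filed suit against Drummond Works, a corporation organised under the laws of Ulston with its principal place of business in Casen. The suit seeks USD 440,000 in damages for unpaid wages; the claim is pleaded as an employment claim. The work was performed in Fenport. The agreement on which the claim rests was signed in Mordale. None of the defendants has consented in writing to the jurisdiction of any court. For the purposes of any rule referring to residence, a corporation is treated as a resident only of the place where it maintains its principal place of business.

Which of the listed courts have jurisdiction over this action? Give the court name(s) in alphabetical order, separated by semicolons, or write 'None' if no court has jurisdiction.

the Casen Regional Court; the Provincial Court of Fenport; the Ulston District Court

The Ulston District Court:
  (a) The plaintiff resides in Ashria, which is not Ulston, which satisfies one of the alternatives. Met.
  (b) No such written consent has been filed. The proviso rescues it, though: the amount in controversy is 440,000 dollars, which meets the USD 5,000 floor. Satisfied.
  → Jurisdiction lies.
The Casen Regional Court:
  (a) The amount in controversy is $440,000, which meets the $50,000 floor, which satisfies one of the alternatives. Condition met.
  (b) The plaintiff resides in Ashria, which is not Casen, so this disjunct is met. Condition met.
  (c) The contract was executed in Mordale, so this disjunct is met. Satisfied.
  (d) The claim is an employment claim, not a consumer claim. The proviso rescues it, though: the defendant resides in Casen. Met.
  → Every requirement is satisfied — jurisdiction.
The Provincial Court of Fenport:
  (a) The claim is an employment claim; the contract was executed in Mordale, not Fenport; the corporate defendant(s) have their principal place of business in Casen, not Fenport — none of the alternatives is met. But the amount in controversy is 440,000 dollars, which meets the 15,000 dollars floor, and the 'unless' clause therefore excuses the requirement. Condition met.
  (b) The operative events occurred in Fenport. Satisfied.
  (c) The amount in controversy is $440,000, which meets the $50,000 floor, which satisfies one of the alternatives. Satisfied.
  → The court has jurisdiction.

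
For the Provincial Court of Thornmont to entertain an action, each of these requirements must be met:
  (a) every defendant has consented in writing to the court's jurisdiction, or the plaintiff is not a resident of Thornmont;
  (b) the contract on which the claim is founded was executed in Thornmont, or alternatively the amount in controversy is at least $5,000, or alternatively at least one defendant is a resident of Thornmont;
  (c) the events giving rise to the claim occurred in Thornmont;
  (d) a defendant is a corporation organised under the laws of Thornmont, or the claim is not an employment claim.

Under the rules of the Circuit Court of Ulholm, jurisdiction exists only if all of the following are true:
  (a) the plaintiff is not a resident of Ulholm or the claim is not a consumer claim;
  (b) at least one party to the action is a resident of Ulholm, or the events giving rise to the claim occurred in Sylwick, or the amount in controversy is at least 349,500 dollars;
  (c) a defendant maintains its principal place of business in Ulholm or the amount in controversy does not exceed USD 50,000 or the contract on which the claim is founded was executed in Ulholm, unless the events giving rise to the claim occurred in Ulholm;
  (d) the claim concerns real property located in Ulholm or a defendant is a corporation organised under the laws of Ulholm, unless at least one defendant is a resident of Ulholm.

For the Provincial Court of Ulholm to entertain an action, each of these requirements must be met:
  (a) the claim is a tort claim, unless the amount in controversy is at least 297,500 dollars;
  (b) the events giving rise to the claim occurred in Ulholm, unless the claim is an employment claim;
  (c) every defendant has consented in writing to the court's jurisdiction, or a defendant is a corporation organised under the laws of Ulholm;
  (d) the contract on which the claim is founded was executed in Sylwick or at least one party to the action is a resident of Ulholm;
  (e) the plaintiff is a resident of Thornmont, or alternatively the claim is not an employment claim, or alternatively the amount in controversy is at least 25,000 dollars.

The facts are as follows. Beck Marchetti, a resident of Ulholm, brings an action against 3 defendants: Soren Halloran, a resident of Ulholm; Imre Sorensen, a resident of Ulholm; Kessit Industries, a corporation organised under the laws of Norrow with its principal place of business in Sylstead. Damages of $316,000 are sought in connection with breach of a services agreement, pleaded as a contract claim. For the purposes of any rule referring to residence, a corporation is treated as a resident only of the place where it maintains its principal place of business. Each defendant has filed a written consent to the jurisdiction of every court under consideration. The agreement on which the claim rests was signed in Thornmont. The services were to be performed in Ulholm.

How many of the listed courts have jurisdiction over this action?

2

The Provincial Court of Thornmont:
  (a) Every defendant has filed written consent, so one alternative holds. Satisfied.
  (b) The contract was executed in Thornmont, so one alternative holds. Condition met.
  (c) The operative events occurred in Ulholm, not Thornmont. Not satisfied.
  (d) The claim is a contract claim, not an employment claim, so this disjunct is met. Condition met.
  → Not every requirement is met — no jurisdiction.
The Circuit Court of Ulholm:
  (a) The claim is a contract claim, not a consumer claim, which satisfies one of the alternatives. Satisfied.
  (b) Beck Marchetti resides in Ulholm, so this disjunct is met. Met.
  (c) The corporate defendant(s) have their principal place of business in Sylstead, not Ulholm; the amount in controversy is 316,000 dollars, above the $50,000 ceiling; the contract was executed in Thornmont, not Ulholm — every alternative fails. However, the operative events occurred in Ulholm, so the 'unless' proviso supplies this condition. Condition met.
  (d) The claim does not concern real property; the corporate defendant(s) are organised in Norrow, not Ulholm — no alternative holds. However, Soren Halloran resides in Ulholm, so the 'unless' proviso supplies this condition. Satisfied.
  → Jurisdiction lies.
The Provincial Court of Ulholm:
  (a) The claim is a contract claim, not a tort claim. The proviso rescues it, though: the amount in controversy is $316,000, which meets the 297,500 dollars floor. Condition met.
  (b) The operative events occurred in Ulholm. Condition met.
  (c) Every defendant has filed written consent, so one alternative holds. Condition met.
  (d) Beck Marchetti resides in Ulholm, which satisfies one of the alternatives. Condition met.
  (e) The claim is a contract claim, not an employment claim, so one alternative holds. Satisfied.
  → Every requirement is satisfied — jurisdiction.
Courts with jurisdiction: the Circuit Court of Ulholm, the Provincial Court of Ulholm — 2 in total.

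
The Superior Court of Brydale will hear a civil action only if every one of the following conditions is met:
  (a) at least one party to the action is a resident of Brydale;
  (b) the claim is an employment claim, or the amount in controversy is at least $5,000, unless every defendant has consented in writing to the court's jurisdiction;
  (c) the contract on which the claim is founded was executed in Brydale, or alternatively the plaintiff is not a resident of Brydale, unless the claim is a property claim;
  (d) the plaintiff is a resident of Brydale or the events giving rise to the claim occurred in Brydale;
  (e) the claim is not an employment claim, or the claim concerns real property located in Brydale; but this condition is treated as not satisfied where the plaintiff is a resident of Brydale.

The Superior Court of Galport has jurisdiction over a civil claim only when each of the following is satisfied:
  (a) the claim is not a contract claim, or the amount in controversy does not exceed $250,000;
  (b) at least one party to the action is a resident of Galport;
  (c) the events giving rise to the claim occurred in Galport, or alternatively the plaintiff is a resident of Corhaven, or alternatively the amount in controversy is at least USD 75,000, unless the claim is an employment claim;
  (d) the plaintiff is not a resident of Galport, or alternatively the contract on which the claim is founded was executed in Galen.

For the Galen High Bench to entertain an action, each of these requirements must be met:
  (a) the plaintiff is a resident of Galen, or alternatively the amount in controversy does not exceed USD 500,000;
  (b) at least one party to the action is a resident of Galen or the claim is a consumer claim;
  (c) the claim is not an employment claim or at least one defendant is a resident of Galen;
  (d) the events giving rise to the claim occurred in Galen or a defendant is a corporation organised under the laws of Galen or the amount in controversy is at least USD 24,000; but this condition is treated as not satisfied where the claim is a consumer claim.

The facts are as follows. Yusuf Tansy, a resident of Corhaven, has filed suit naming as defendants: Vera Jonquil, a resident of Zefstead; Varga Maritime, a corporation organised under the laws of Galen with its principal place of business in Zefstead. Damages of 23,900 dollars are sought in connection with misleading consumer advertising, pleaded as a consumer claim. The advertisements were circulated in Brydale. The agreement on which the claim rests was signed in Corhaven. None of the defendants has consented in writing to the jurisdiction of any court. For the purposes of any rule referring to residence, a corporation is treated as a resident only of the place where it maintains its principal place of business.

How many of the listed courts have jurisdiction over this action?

The Superior Court of Brydale:
  (a) No party resides in Brydale. Not met.
  (b) The amount in controversy is $23,900, which meets the $5,000 floor, so one alternative holds. Met.
  (c) The plaintiff resides in Corhaven, which is not Brydale, so this disjunct is met. Condition met.
  (d) The operative events occurred in Brydale, so this disjunct is met. Met.
  (e) The claim is a consumer claim, not an employment claim — that alternative is enough. The carve-out does not apply: the plaintiff resides in Corhaven, not Brydale. Met.
  → At least one condition fails; no jurisdiction.
The Superior Court of Galport:
  (a) The claim is a consumer claim, not a contract claim, which satisfies one of the alternatives. Satisfied.
  (b) No party resides in Galport. Fails.
  (c) The plaintiff resides in Corhaven — that alternative is enough. Satisfied.
  (d) The plaintiff resides in Corhaven, which is not Galport, which satisfies one of the alternatives. Met.
  → No jurisdiction.
The Galen High Bench:
  (a) The amount in controversy is $23,900, within the 500,000 dollars ceiling, so one alternative holds. Satisfied.
  (b) The claim is a consumer claim, so this disjunct is met. Condition met.
  (c) The claim is a consumer claim, not an employment claim, so one alternative holds. Met.
  (d) Varga Maritime is organised under the laws of Galen, which satisfies one of the alternatives. However, the claim is a consumer claim, which falls within the stated exception and so defeats the condition. Fails.
  → Not every requirement is met — no jurisdiction.
No court satisfies all of its conditions.

0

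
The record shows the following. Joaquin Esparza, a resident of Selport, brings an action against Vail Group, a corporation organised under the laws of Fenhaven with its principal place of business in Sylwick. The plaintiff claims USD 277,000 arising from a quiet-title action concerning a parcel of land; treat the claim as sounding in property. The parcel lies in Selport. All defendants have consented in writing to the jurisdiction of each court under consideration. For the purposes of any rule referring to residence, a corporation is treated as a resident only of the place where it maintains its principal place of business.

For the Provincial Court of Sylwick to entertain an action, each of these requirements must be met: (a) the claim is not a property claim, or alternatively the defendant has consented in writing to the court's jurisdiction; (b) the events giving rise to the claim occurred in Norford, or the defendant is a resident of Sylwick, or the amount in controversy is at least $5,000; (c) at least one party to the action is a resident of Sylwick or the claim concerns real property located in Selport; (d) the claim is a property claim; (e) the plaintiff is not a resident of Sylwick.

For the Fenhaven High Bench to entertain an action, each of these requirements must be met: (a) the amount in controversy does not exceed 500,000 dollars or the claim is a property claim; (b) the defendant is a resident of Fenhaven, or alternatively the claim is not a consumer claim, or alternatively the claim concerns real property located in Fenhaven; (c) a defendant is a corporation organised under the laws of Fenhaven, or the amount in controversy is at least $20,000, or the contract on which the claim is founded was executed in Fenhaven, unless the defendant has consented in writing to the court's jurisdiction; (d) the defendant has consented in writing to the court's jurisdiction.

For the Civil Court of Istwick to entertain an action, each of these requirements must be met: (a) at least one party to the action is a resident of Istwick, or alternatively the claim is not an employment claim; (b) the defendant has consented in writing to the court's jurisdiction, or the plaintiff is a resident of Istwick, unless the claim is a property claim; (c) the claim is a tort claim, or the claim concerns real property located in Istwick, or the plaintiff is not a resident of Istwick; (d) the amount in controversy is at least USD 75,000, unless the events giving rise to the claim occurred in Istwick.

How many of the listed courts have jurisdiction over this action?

The Provincial Court of Sylwick:
  (a) Every defendant has filed written consent — that alternative is enough. Met.
  (b) The defendant resides in Sylwick, so one alternative holds. Met.
  (c) Vail Group resides in Sylwick, so this disjunct is met. Satisfied.
  (d) The claim is a property claim. Met.
  (e) The plaintiff resides in Selport, which is not Sylwick. Condition met.
  → The court has jurisdiction.
The Fenhaven High Bench:
  (a) The amount in controversy is 277,000 dollars, within the USD 500,000 ceiling, which satisfies one of the alternatives. Satisfied.
  (b) The claim is a property claim, not a consumer claim, so this disjunct is met. Met.
  (c) Vail Group is organised under the laws of Fenhaven, which satisfies one of the alternatives. Met.
  (d) Every defendant has filed written consent. Condition met.
  → Jurisdiction lies.
The Civil Court of Istwick:
  (a) The claim is a property claim, not an employment claim — that alternative is enough. Condition met.
  (b) Every defendant has filed written consent — that alternative is enough. Condition met.
  (c) The plaintiff resides in Selport, which is not Istwick, so this disjunct is met. Satisfied.
  (d) The amount in controversy is USD 277,000, which meets the 75,000 dollars floor. Met.
  → Jurisdiction lies.
Courts with jurisdiction: the Provincial Court of Sylwick, the Fenhaven High Bench, the Civil Court of Istwick — 3 in total.

3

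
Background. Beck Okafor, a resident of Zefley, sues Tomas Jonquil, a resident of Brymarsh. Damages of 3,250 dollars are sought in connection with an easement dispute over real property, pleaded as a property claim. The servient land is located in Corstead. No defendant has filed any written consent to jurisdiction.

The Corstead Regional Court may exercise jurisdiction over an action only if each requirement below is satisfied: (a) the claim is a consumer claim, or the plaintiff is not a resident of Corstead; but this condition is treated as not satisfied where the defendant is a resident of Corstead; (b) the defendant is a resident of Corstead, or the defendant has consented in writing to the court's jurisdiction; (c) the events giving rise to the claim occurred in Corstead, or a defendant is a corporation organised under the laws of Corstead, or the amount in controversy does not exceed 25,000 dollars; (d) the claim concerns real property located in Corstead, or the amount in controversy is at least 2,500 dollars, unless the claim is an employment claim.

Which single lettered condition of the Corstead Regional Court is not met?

The Corstead Regional Court:
  (a) The plaintiff resides in Zefley, which is not Corstead, so one alternative holds. The exception is not triggered, since the defendant resides in Brymarsh, not Corstead. Condition met.
  (b) The defendant resides in Brymarsh, not Corstead; no such written consent has been filed — none of the alternatives is met. Not met.
  (c) The operative events occurred in Corstead — that alternative is enough. Satisfied.
  (d) The property lies in Corstead, which satisfies one of the alternatives. Satisfied.
Only condition (b) fails.

(b)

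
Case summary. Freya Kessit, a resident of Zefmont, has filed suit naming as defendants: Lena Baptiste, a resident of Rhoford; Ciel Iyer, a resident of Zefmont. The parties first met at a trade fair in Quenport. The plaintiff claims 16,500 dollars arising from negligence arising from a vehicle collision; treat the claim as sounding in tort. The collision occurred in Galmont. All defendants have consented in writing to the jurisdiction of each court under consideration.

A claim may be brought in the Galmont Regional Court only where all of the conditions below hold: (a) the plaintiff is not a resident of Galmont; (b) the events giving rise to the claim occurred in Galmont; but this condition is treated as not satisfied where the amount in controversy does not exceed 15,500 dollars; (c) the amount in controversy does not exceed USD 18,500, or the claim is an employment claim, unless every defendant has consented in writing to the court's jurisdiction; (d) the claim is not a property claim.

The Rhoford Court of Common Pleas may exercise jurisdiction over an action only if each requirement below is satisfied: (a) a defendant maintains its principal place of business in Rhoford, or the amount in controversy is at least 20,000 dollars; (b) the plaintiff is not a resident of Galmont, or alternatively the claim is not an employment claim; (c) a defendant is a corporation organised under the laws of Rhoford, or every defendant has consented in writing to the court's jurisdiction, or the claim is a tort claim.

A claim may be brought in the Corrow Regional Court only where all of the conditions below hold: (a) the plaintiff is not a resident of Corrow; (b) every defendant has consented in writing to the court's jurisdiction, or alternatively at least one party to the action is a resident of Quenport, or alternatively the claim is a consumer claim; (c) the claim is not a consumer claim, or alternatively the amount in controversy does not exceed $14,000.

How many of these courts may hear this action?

2

The Galmont Regional Court:
  (a) The plaintiff resides in Zefmont, which is not Galmont. Condition met.
  (b) The operative events occurred in Galmont. And the carve-out is inapplicable — the amount in controversy is USD 16,500, above the USD 15,500 ceiling. Condition met.
  (c) The amount in controversy is $16,500, within the $18,500 ceiling, so this disjunct is met. Condition met.
  (d) The claim is a tort claim, not a property claim. Met.
  → Every requirement is satisfied — jurisdiction.
The Rhoford Court of Common Pleas:
  (a) No defendant is a corporation; the amount in controversy is USD 16,500, below the 20,000 dollars floor — every alternative fails. Not met.
  (b) The plaintiff resides in Zefmont, which is not Galmont, so one alternative holds. Condition met.
  (c) Every defendant has filed written consent, so this disjunct is met. Condition met.
  → The court lacks jurisdiction.
The Corrow Regional Court:
  (a) The plaintiff resides in Zefmont, which is not Corrow. Satisfied.
  (b) Every defendant has filed written consent, which satisfies one of the alternatives. Met.
  (c) The claim is a tort claim, not a consumer claim, so one alternative holds. Satisfied.
  → The court has jurisdiction.
Courts with jurisdiction: the Galmont Regional Court, the Corrow Regional Court — 2 in total.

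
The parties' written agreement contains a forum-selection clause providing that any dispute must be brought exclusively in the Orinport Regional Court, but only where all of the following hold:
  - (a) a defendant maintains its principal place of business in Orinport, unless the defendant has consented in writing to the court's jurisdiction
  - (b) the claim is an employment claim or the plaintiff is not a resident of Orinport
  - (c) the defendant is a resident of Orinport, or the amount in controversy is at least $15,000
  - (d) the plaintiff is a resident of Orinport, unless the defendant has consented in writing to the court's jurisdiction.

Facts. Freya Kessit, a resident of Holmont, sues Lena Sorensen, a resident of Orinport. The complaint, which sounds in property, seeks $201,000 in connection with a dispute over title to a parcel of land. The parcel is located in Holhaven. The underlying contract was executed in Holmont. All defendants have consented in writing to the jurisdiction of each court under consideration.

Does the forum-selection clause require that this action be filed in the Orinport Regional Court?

The Orinport Regional Court:
  (a) No defendant is a corporation. But every defendant has filed written consent, and the 'unless' clause therefore excuses the requirement. Condition met.
  (b) The plaintiff resides in Holmont, which is not Orinport, which satisfies one of the alternatives. Met.
  (c) The defendant resides in Orinport — that alternative is enough. Condition met.
  (d) The plaintiff resides in Holmont, not Orinport. But every defendant has filed written consent, and the 'unless' clause therefore excuses the requirement. Condition met.
  → Forum clause is triggered.

Yes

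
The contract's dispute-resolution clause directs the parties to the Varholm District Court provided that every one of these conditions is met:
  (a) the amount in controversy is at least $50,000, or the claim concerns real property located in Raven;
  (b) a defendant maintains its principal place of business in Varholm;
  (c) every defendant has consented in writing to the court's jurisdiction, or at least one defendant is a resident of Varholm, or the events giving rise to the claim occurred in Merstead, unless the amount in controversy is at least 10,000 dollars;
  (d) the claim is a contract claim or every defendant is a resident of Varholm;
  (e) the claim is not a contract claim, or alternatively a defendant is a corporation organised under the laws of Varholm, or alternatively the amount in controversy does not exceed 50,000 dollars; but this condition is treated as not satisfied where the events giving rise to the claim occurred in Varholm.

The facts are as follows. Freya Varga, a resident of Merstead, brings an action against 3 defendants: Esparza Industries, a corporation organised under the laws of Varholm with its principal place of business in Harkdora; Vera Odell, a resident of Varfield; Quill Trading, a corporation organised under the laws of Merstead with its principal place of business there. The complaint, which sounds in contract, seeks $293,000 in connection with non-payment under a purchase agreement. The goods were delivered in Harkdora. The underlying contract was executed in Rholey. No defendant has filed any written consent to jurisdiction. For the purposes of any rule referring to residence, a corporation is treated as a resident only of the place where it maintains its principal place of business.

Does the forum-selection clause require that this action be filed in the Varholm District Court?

The Varholm District Court:
  (a) The amount in controversy is 293,000 dollars, which meets the 50,000 dollars floor, so one alternative holds. Condition met.
  (b) The corporate defendant(s) have their principal place of business in Harkdora, Merstead, not Varholm. Not satisfied.
  (c) No such written consent has been filed; no defendant resides in Varholm (they reside in Harkdora, Varfield, Merstead); the operative events occurred in Harkdora, not Merstead — no alternative holds. But the amount in controversy is 293,000 dollars, which meets the 10,000 dollars floor, and the 'unless' clause therefore excuses the requirement. Condition met.
  (d) The claim is a contract claim, so one alternative holds. Met.
  (e) Esparza Industries is organised under the laws of Varholm, so one alternative holds. And the carve-out is inapplicable — the operative events occurred in Harkdora, not Varholm. Met.
  → Forum clause is not triggered.

No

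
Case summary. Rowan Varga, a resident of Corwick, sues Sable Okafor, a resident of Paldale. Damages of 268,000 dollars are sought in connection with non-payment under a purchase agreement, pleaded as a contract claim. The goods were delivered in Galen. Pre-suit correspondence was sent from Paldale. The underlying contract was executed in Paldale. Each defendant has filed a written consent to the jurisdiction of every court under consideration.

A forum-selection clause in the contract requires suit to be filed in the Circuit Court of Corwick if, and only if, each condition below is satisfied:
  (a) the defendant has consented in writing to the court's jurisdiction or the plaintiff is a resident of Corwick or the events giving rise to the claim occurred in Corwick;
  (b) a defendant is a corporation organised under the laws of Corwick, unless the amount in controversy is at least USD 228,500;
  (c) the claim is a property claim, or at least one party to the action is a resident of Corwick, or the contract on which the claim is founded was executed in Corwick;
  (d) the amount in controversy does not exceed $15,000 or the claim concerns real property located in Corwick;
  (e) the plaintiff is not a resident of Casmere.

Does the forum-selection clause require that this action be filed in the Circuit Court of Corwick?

No

The Circuit Court of Corwick:
  (a) Every defendant has filed written consent, so one alternative holds. Condition met.
  (b) No defendant is a corporation. The proviso rescues it, though: the amount in controversy is $268,000, which meets the USD 228,500 floor. Condition met.
  (c) Rowan Varga resides in Corwick, so this disjunct is met. Satisfied.
  (d) The amount in controversy is USD 268,000, above the USD 15,000 ceiling; the claim does not concern real property — none of the alternatives is met. Not met.
  (e) The plaintiff resides in Corwick, which is not Casmere. Met.
  → Forum clause is not triggered.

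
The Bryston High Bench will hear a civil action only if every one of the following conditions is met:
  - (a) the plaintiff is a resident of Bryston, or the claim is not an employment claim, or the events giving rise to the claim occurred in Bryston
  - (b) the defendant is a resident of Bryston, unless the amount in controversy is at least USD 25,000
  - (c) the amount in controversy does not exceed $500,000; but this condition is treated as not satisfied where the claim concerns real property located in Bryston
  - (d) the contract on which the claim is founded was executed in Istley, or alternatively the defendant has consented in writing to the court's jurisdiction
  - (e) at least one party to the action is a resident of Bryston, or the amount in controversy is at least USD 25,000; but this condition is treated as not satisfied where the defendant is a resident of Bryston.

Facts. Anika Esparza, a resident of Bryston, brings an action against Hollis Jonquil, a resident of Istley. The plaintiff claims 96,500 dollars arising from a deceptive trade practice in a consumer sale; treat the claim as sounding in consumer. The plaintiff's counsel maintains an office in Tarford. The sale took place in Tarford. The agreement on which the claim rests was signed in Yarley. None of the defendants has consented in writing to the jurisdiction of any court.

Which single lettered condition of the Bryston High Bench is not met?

The Bryston High Bench:
  (a) The plaintiff resides in Bryston, so one alternative holds. Condition met.
  (b) The defendant resides in Istley, not Bryston. However, the amount in controversy is 96,500 dollars, which meets the USD 25,000 floor, so the 'unless' proviso supplies this condition. Condition met.
  (c) The amount in controversy is 96,500 dollars, within the $500,000 ceiling. The exception is not triggered, since the claim does not concern real property. Satisfied.
  (d) The contract was executed in Yarley, not Istley; no such written consent has been filed — none of the alternatives is met. Condition not met.
  (e) Anika Esparza resides in Bryston, so one alternative holds. The carve-out does not apply: the defendant resides in Istley, not Bryston. Satisfied.
Only condition (d) fails.

(d)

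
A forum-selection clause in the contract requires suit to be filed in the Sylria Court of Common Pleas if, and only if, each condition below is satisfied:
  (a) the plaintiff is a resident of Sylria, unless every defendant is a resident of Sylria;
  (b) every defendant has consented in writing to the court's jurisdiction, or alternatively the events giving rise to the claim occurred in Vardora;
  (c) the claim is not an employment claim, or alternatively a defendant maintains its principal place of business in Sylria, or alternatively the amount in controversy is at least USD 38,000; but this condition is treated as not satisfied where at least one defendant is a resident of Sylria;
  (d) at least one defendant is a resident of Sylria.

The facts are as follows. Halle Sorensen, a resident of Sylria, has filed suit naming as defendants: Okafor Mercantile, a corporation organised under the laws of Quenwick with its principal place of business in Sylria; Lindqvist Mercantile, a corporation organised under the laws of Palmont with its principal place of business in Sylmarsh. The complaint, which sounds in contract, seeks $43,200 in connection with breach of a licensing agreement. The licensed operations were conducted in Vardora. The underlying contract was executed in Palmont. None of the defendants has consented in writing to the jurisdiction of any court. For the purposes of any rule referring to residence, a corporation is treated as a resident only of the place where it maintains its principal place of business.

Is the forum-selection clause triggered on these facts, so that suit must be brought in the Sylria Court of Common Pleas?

No

The Sylria Court of Common Pleas:
  (a) The plaintiff resides in Sylria. Condition met.
  (b) The operative events occurred in Vardora — that alternative is enough. Met.
  (c) The claim is a contract claim, not an employment claim — that alternative is enough. However, Okafor Mercantile resides in Sylria, which falls within the stated exception and so defeats the condition. Not satisfied.
  (d) Okafor Mercantile resides in Sylria. Met.
  → The clause does not apply.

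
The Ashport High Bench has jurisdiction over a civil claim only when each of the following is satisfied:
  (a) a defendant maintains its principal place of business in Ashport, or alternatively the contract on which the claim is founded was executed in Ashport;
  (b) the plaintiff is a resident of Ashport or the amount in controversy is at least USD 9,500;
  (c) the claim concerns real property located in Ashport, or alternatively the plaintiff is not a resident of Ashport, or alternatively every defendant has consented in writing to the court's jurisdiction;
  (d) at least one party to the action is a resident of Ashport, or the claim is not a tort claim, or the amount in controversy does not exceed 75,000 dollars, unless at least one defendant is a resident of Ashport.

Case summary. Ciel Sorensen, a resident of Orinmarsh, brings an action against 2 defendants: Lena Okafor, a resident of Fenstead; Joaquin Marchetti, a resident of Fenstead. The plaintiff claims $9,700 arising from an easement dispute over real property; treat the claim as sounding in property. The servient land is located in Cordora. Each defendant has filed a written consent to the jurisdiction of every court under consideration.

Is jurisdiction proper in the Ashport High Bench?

No

The Ashport High Bench:
  (a) No defendant is a corporation; no contract (and hence no place of execution) is alleged — none of the alternatives is met. Not satisfied.
  (b) The amount in controversy is USD 9,700, which meets the $9,500 floor — that alternative is enough. Met.
  (c) The plaintiff resides in Orinmarsh, which is not Ashport, so this disjunct is met. Condition met.
  (d) The claim is a property claim, not a tort claim — that alternative is enough. Satisfied.
  → Not every requirement is met — no jurisdiction.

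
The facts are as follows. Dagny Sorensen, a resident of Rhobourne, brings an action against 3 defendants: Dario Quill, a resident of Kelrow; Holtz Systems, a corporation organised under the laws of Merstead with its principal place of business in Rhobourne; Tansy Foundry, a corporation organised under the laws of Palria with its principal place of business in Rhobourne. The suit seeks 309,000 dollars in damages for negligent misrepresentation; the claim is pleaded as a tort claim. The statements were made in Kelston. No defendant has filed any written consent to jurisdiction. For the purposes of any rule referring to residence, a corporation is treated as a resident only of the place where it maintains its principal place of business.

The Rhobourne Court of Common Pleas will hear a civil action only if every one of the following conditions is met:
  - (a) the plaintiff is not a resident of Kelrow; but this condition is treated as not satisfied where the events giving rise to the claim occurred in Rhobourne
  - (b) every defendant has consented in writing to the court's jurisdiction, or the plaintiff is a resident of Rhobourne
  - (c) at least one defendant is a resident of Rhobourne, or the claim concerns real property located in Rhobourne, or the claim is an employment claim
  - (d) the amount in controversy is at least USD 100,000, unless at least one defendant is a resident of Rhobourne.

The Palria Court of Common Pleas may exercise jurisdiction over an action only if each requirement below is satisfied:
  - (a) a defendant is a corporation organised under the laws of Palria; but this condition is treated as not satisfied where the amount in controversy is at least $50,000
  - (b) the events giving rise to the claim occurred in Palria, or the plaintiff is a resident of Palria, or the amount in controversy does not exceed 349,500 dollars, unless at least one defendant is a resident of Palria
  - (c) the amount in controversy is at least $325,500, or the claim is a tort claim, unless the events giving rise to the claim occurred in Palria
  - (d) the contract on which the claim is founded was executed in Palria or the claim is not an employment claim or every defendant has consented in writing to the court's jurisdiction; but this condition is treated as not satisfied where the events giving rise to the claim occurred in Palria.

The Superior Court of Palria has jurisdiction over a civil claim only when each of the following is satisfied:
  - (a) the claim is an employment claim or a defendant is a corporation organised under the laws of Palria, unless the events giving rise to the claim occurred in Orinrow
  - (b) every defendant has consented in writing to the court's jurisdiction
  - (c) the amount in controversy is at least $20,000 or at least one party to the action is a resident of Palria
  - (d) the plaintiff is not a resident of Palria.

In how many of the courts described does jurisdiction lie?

1

The Rhobourne Court of Common Pleas:
  (a) The plaintiff resides in Rhobourne, which is not Kelrow. The exception is not triggered, since the operative events occurred in Kelston, not Rhobourne. Condition met.
  (b) The plaintiff resides in Rhobourne, so one alternative holds. Satisfied.
  (c) Holtz Systems resides in Rhobourne, so this disjunct is met. Condition met.
  (d) The amount in controversy is 309,000 dollars, which meets the 100,000 dollars floor. Met.
  → Jurisdiction lies.
The Palria Court of Common Pleas:
  (a) Tansy Foundry is organised under the laws of Palria. But the amount in controversy is $309,000, which meets the $50,000 floor, triggering the carve-out and defeating this condition. Not satisfied.
  (b) The amount in controversy is USD 309,000, within the 349,500 dollars ceiling, which satisfies one of the alternatives. Met.
  (c) The claim is a tort claim, which satisfies one of the alternatives. Condition met.
  (d) The claim is a tort claim, not an employment claim, which satisfies one of the alternatives. And the carve-out is inapplicable — the operative events occurred in Kelston, not Palria. Met.
  → Not every requirement is met — no jurisdiction.
The Superior Court of Palria:
  (a) Tansy Foundry is organised under the laws of Palria, so this disjunct is met. Satisfied.
  (b) No such written consent has been filed. Not satisfied.
  (c) The amount in controversy is 309,000 dollars, which meets the USD 20,000 floor, so one alternative holds. Met.
  (d) The plaintiff resides in Rhobourne, which is not Palria. Satisfied.
  → The court lacks jurisdiction.
Courts with jurisdiction: the Rhobourne Court of Common Pleas — 1 in total.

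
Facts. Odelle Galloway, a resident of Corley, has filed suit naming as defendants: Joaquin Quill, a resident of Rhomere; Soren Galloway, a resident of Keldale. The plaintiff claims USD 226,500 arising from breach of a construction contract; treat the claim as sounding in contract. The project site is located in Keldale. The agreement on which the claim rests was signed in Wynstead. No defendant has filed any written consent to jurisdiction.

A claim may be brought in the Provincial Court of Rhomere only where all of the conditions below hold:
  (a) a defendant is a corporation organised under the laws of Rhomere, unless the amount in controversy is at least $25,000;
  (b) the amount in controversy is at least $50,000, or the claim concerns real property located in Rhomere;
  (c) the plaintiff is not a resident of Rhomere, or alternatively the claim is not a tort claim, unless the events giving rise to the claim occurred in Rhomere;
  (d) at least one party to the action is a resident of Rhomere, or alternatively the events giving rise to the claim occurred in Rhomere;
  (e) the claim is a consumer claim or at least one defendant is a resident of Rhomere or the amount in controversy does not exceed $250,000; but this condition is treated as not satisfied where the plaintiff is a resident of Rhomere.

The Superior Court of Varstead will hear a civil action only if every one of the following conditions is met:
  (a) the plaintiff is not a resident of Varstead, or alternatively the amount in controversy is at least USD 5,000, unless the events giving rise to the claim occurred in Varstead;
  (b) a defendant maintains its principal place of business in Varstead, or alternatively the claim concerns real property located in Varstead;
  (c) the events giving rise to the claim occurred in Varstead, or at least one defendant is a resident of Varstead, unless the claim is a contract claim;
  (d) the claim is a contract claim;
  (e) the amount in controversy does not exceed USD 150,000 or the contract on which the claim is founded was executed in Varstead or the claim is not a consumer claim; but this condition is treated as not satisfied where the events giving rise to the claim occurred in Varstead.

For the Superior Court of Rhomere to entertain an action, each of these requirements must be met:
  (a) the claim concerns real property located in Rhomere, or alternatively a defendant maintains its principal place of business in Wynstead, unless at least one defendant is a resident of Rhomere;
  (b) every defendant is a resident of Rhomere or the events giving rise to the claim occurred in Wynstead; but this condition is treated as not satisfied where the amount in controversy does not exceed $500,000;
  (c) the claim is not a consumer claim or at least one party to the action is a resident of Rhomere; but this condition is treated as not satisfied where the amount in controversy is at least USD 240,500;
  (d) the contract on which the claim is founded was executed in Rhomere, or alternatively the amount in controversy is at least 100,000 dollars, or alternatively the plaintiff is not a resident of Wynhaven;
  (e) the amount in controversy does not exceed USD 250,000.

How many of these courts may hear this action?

1

The Provincial Court of Rhomere:
  (a) No defendant is a corporation. However, the amount in controversy is $226,500, which meets the 25,000 dollars floor, so the 'unless' proviso supplies this condition. Met.
  (b) The amount in controversy is 226,500 dollars, which meets the USD 50,000 floor, which satisfies one of the alternatives. Satisfied.
  (c) The plaintiff resides in Corley, which is not Rhomere — that alternative is enough. Condition met.
  (d) Joaquin Quill resides in Rhomere, which satisfies one of the alternatives. Satisfied.
  (e) Joaquin Quill resides in Rhomere — that alternative is enough. The exception is not triggered, since the plaintiff resides in Corley, not Rhomere. Condition met.
  → All conditions met; jurisdiction exists.
The Superior Court of Varstead:
  (a) The plaintiff resides in Corley, which is not Varstead — that alternative is enough. Met.
  (b) No defendant is a corporation; the claim does not concern real property — every alternative fails. Not met.
  (c) The operative events occurred in Keldale, not Varstead; no defendant resides in Varstead (they reside in Rhomere, Keldale) — every alternative fails. But the claim is a contract claim, and the 'unless' clause therefore excuses the requirement. Satisfied.
  (d) The claim is a contract claim. Satisfied.
  (e) The claim is a contract claim, not a consumer claim, which satisfies one of the alternatives. The carve-out does not apply: the operative events occurred in Keldale, not Varstead. Condition met.
  → Not every requirement is met — no jurisdiction.
The Superior Court of Rhomere:
  (a) The claim does not concern real property; no defendant is a corporation — every alternative fails. The proviso rescues it, though: Joaquin Quill resides in Rhomere. Satisfied.
  (b) The defendants reside as follows — Joaquin Quill in Rhomere, Soren Galloway in Keldale — not all in Rhomere; the operative events occurred in Keldale, not Wynstead — no alternative holds. Not met.
  (c) The claim is a contract claim, not a consumer claim, so one alternative holds. The carve-out does not apply: the amount in controversy is USD 226,500, below the 240,500 dollars floor. Met.
  (d) The amount in controversy is 226,500 dollars, which meets the USD 100,000 floor, which satisfies one of the alternatives. Met.
  (e) The amount in controversy is USD 226,500, within the $250,000 ceiling. Condition met.
  → No jurisdiction.
Courts with jurisdiction: the Provincial Court of Rhomere — 1 in total.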